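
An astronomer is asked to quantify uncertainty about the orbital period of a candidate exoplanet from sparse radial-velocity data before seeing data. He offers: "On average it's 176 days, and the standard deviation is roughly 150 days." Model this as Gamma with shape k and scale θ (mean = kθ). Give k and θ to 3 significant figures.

k ≈ 1.38, θ ≈ 128

For Gamma(k, scale θ): mean = kθ, variance = kθ², so CV = 1/√k.
CV = SD/mean = 150/176 = 0.8523, hence k = 1/CV² = 1.38.
Then θ = mean/k = 176/1.38 = 128.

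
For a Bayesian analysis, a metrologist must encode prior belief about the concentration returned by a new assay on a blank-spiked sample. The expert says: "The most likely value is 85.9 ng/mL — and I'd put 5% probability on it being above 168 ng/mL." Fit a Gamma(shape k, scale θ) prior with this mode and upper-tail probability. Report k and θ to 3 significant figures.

k ≈ 7.17, θ ≈ 13.9

Gamma(k,θ) with k>1 has mode (k−1)θ, so θ = 85.9/(k−1).
Need P(X < 168) = 0.95 with θ tied to k this way. Start at k = 2, θ = 85.9: P(X<168) ≈ 0.582.
Too low — raise k to concentrate. Iterating converges to k ≈ 7.17.
Then θ = 85.9/(7.17−1) ≈ 13.9.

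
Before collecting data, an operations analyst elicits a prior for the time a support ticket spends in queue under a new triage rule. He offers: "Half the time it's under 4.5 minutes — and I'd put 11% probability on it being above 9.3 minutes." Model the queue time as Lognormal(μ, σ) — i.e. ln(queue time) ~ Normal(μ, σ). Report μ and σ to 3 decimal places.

If T ~ Lognormal(μ,σ) then ln T ~ Normal(μ,σ), so the p-quantile of ln T is μ + z_p·σ.
ln(4.5) = 1.504 and ln(9.3) = 2.23; z_{0.5} = 0, z_{0.89} = 1.227.
σ = (2.23 − 1.504)/(1.227 − (0)) = 0.592.
μ = 1.504 − (0)·0.592 = 1.504.

μ ≈ 1.504, σ ≈ 0.592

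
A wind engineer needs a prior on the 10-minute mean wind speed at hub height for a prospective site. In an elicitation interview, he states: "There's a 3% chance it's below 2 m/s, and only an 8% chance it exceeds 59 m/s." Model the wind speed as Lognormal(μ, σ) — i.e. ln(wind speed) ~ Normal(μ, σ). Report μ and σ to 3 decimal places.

If T ~ Lognormal(μ,σ) then ln T ~ Normal(μ,σ), so the p-quantile of ln T is μ + z_p·σ.
ln(2) = 0.6931 and ln(59) = 4.078; z_{0.03} = -1.881, z_{0.92} = 1.405.
σ = (4.078 − 0.6931)/(1.405 − (-1.881)) = 1.030.
μ = 0.6931 − (-1.881)·1.030 = 2.630.

μ ≈ 2.630, σ ≈ 1.030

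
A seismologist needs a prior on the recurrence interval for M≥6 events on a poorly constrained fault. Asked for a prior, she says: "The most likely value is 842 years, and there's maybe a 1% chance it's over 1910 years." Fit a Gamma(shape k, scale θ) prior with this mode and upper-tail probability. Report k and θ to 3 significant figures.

k ≈ 8.14, θ ≈ 118

Gamma(k,θ) with k>1 has mode (k−1)θ, so θ = 842/(k−1).
Need P(X < 1910) = 0.99 with θ tied to k this way. Start at k = 2, θ = 842: P(X<1910) ≈ 0.662.
Too low — raise k to concentrate. Iterating converges to k ≈ 8.14.
Then θ = 842/(8.14−1) ≈ 118.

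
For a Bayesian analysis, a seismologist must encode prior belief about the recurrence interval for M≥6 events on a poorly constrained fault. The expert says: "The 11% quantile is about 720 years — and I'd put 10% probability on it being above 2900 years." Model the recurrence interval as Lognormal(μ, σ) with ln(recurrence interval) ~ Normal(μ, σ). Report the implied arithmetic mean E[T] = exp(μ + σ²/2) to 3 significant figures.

E[T] ≈ 1660 years

If T ~ Lognormal(μ,σ) then ln T ~ Normal(μ,σ), so the p-quantile of ln T is μ + z_p·σ.
ln(720) = 6.579 and ln(2900) = 7.972; z_{0.11} = -1.227, z_{0.9} = 1.282.
σ = (7.972 − 6.579)/(1.282 − (-1.227)) = 0.555.
μ = 6.579 − (-1.227)·0.555 = 7.261.
E[T] = exp(μ + σ²/2) = exp(7.261 + 0.1543) = 1660 years.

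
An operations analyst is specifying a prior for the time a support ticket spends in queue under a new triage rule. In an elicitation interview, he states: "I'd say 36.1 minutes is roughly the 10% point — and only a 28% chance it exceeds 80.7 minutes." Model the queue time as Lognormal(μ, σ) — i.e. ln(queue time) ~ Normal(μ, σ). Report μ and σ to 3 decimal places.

If T ~ Lognormal(μ,σ) then ln T ~ Normal(μ,σ), so the p-quantile of ln T is μ + z_p·σ.
ln(36.1) = 3.586 and ln(80.7) = 4.391; z_{0.1} = -1.282, z_{0.72} = 0.5828.
σ = (4.391 − 3.586)/(0.5828 − (-1.282)) = 0.431.
μ = 3.586 − (-1.282)·0.431 = 4.139.

μ ≈ 4.139, σ ≈ 0.431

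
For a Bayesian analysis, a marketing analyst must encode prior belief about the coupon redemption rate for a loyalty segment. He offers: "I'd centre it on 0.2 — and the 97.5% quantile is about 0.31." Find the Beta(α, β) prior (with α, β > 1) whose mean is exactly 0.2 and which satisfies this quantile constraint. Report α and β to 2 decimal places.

α ≈ 11.83, β ≈ 47.30

With mean 0.2 fixed, write α = 0.2s, β = 0.8s where s = α+β.
Need P(θ < 0.31) = 0.975 under Beta(0.2s, 0.8s). Normal approximation: (q−m)/√(m(1−m)/s) ≈ z_{0.975} = 1.96, so s ≈ 0.2·0.8·(1.96)²/(0.31−0.2)² = 50.8.
At s = 50.8: P(θ<0.31) ≈ 0.966. Adjusting to match 0.975 gives s ≈ 59.13.
So α = 0.2·59.13 ≈ 11.83, β = 0.8·59.13 ≈ 47.30.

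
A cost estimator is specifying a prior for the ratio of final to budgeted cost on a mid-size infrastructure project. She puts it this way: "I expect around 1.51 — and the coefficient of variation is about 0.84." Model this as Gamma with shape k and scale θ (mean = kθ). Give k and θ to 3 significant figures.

For Gamma(k, scale θ): mean = kθ, variance = kθ², so CV = 1/√k.
CV = 0.84, hence k = 1/CV² = 1.42.
Then θ = mean/k = 1.51/1.42 = 1.07.

k ≈ 1.42, θ ≈ 1.07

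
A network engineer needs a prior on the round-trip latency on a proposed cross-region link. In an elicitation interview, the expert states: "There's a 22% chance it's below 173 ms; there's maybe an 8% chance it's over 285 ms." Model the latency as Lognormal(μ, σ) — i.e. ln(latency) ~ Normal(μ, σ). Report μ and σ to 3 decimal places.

If T ~ Lognormal(μ,σ) then ln T ~ Normal(μ,σ), so the p-quantile of ln T is μ + z_p·σ.
ln(173) = 5.153 and ln(285) = 5.652; z_{0.22} = -0.7722, z_{0.92} = 1.405.
σ = (5.652 − 5.153)/(1.405 − (-0.7722)) = 0.229.
μ = 5.153 − (-0.7722)·0.229 = 5.330.

μ ≈ 5.330, σ ≈ 0.229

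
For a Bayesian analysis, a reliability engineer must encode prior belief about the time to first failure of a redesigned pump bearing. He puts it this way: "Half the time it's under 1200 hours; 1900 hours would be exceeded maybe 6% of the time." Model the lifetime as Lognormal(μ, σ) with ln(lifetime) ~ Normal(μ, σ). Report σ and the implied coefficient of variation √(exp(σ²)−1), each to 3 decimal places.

If T ~ Lognormal(μ,σ) then ln T ~ Normal(μ,σ), so the p-quantile of ln T is μ + z_p·σ.
ln(1200) = 7.09 and ln(1900) = 7.55; z_{0.5} = 0, z_{0.94} = 1.555.
σ = (7.55 − 7.09)/(1.555 − (0)) = 0.296.
μ = 7.09 − (0)·0.296 = 7.090.
CV = √(exp(σ²)−1) = √(exp(0.0874)−1) = 0.302.

σ ≈ 0.296, CV ≈ 0.302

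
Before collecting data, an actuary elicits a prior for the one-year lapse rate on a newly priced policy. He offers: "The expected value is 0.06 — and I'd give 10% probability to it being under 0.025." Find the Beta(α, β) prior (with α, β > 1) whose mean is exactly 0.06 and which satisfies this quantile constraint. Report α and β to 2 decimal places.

With mean 0.06 fixed, write α = 0.06s, β = 0.94s where s = α+β.
Need P(θ < 0.025) = 0.1 under Beta(0.06s, 0.94s). Normal approximation: (q−m)/√(m(1−m)/s) ≈ z_{0.1} = -1.28, so s ≈ 0.06·0.94·(-1.28)²/(0.025−0.06)² = 75.6.
At s = 75.6: P(θ<0.025) ≈ 0.067. Adjusting to match 0.1 gives s ≈ 58.55.
So α = 0.06·58.55 ≈ 3.51, β = 0.94·58.55 ≈ 55.04.

α ≈ 3.51, β ≈ 55.04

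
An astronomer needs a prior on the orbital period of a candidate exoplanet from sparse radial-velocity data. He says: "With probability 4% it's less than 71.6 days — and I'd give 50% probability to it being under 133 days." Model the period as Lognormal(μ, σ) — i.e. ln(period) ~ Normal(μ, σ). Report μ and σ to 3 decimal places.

If T ~ Lognormal(μ,σ) then ln T ~ Normal(μ,σ), so the p-quantile of ln T is μ + z_p·σ.
ln(71.6) = 4.271 and ln(133) = 4.89; z_{0.04} = -1.751, z_{0.5} = 0.
σ = (4.89 − 4.271)/(0 − (-1.751)) = 0.354.
μ = 4.271 − (-1.751)·0.354 = 4.890.

μ ≈ 4.890, σ ≈ 0.354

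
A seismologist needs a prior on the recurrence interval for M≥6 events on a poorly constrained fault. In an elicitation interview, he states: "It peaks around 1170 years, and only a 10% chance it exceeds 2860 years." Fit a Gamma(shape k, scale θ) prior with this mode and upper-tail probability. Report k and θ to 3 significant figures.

Gamma(k,θ) with k>1 has mode (k−1)θ, so θ = 1170/(k−1).
Need P(X < 2860) = 0.9 with θ tied to k this way. Start at k = 2, θ = 1170: P(X<2860) ≈ 0.701.
Too low — raise k to concentrate. Iterating converges to k ≈ 3.41.
Then θ = 1170/(3.41−1) ≈ 486.

k ≈ 3.41, θ ≈ 486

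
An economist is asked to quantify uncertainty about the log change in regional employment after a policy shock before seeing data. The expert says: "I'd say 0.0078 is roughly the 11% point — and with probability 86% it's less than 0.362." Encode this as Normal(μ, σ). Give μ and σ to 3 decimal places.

μ = 0.196, σ = 0.154

For Normal(μ,σ), the p-quantile is μ + z_p·σ. Here z_{0.11} = -1.227, z_{0.86} = 1.08.
So 0.0078 = μ − 1.227σ and 0.362 = μ + 1.08σ.
Subtracting: σ = (0.362 − 0.0078)/(1.08 − (-1.227)) = 0.154.
Then μ = 0.0078 − (-1.227)·0.154 = 0.196.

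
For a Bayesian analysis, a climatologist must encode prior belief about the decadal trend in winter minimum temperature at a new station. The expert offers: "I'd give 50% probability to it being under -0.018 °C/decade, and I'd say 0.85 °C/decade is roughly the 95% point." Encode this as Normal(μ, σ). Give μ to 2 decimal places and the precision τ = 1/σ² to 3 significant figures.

μ = -0.02, τ = 3.59

The p-quantile of Normal(μ,σ) is μ + z_p·σ, with z_{0.5} = 0 and z_{0.95} = 1.645.
Eliminate σ: μ = (z₂·x₁ − z₁·x₂)/(z₂ − z₁) = (1.645·-0.018 − (0)·0.85)/1.645 = -0.02.
Then σ = (x₂ − x₁)/(z₂ − z₁) = (0.85 − -0.018)/1.645 = 0.53.
Precision τ = 1/σ² = 1/0.5277² = 3.59.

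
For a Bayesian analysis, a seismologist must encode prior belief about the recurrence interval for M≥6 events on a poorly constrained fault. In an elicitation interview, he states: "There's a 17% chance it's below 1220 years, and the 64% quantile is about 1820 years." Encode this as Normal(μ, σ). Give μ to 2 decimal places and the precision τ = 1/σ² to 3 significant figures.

μ = 1656.15, τ = 4.79e-06

For Normal(μ,σ), the p-quantile is μ + z_p·σ. Here z_{0.17} = -0.9542, z_{0.64} = 0.3585.
So 1220 = μ − 0.9542σ and 1820 = μ + 0.3585σ.
Subtracting: σ = (1820 − 1220)/(0.3585 − (-0.9542)) = 457.10.
Then μ = 1220 − (-0.9542)·457.10 = 1656.15.
Precision τ = 1/σ² = 1/457.1² = 4.79e-06.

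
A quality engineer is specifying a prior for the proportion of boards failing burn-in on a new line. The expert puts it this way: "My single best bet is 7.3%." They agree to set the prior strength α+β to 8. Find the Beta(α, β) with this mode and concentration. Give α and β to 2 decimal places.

α = 1.44, β = 6.56

For α,β > 1 the Beta mode is (α−1)/(α+β−2). With α+β = 8, the mode is (α−1)/6.
Set (α−1)/6 = 0.073 → α = 1 + 0.073·6 = 1.44.
β = 8 − α = 6.56.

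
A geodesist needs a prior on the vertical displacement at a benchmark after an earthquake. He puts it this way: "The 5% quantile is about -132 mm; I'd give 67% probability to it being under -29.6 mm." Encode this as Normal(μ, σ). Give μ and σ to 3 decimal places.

The p-quantile of Normal(μ,σ) is μ + z_p·σ, with z_{0.05} = -1.645 and z_{0.67} = 0.4399.
Eliminate σ: μ = (z₂·x₁ − z₁·x₂)/(z₂ − z₁) = (0.4399·-132 − (-1.645)·-29.6)/2.085 = -51.208.
Then σ = (x₂ − x₁)/(z₂ − z₁) = (-29.6 − -132)/2.085 = 49.118.

μ = -51.208, σ = 49.118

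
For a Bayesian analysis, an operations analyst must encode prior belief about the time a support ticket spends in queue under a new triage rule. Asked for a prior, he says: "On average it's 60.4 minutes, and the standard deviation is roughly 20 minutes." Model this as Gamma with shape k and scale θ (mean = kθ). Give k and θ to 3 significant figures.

For Gamma(k, scale θ): mean = kθ, variance = kθ², so CV = 1/√k.
CV = SD/mean = 20/60.4 = 0.3311, hence k = 1/CV² = 9.12.
Then θ = mean/k = 60.4/9.12 = 6.62.

k ≈ 9.12, θ ≈ 6.62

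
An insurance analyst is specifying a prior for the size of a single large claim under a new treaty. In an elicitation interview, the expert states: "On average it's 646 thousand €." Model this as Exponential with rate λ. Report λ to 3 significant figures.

Exponential mean = 1/λ, so λ = 1/646.0 = 0.00155.

λ ≈ 0.00155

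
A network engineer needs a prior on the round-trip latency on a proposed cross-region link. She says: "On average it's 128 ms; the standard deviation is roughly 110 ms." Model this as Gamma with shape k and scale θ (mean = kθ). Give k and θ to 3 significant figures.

For Gamma(k, scale θ): mean = kθ, variance = kθ², so CV = 1/√k.
CV = SD/mean = 110/128 = 0.8594, hence k = 1/CV² = 1.35.
Then θ = mean/k = 128/1.35 = 94.5.

k ≈ 1.35, θ ≈ 94.5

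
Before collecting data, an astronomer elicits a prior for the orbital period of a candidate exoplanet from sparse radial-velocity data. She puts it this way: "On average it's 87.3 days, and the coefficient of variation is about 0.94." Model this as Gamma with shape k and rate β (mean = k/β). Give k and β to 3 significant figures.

For Gamma(k, rate β): mean = k/β, variance = k/β², so CV = 1/√k.
CV = 0.94, hence k = 1/CV² = 1.13.
Then β = k/mean = 1.13/87.3 = 0.013.

k ≈ 1.13, β ≈ 0.013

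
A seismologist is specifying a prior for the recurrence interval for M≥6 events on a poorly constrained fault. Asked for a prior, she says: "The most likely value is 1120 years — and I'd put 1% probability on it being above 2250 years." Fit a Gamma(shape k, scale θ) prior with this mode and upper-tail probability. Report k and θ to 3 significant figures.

k ≈ 11.1, θ ≈ 111

Gamma(k,θ) with k>1 has mode (k−1)θ, so θ = 1120/(k−1).
Need P(X < 2250) = 0.99 with θ tied to k this way. Start at k = 2, θ = 1120: P(X<2250) ≈ 0.596.
Too low — raise k to concentrate. Iterating converges to k ≈ 11.1.
Then θ = 1120/(11.1−1) ≈ 111.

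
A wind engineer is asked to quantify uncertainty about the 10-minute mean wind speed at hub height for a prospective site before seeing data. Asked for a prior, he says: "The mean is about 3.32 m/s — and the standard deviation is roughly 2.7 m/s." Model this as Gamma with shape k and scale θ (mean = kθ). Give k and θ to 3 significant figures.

k ≈ 1.51, θ ≈ 2.2

For Gamma(k, scale θ): mean = kθ, variance = kθ², so CV = 1/√k.
CV = SD/mean = 2.7/3.32 = 0.8133, hence k = 1/CV² = 1.51.
Then θ = mean/k = 3.32/1.51 = 2.2.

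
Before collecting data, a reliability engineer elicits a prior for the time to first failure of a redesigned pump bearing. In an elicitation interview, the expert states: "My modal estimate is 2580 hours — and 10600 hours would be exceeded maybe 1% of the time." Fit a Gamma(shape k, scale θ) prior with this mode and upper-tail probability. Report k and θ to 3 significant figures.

k ≈ 3.08, θ ≈ 1240

Gamma(k,θ) with k>1 has mode (k−1)θ, so θ = 2580/(k−1).
Need P(X < 10600) = 0.99 with θ tied to k this way. Start at k = 2, θ = 2580: P(X<10600) ≈ 0.916.
Too low — raise k to concentrate. Iterating converges to k ≈ 3.08.
Then θ = 2580/(3.08−1) ≈ 1240.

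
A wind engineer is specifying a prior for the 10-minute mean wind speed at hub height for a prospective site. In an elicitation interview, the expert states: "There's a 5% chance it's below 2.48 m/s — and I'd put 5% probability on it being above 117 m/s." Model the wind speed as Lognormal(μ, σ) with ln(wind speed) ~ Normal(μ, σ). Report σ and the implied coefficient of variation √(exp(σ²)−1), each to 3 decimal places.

σ ≈ 1.172, CV ≈ 1.716

If T ~ Lognormal(μ,σ) then ln T ~ Normal(μ,σ), so the p-quantile of ln T is μ + z_p·σ.
ln(2.48) = 0.9083 and ln(117) = 4.762; z_{0.05} = -1.645, z_{0.95} = 1.645.
σ = (4.762 − 0.9083)/(1.645 − (-1.645)) = 1.172.
μ = 0.9083 − (-1.645)·1.172 = 2.835.
CV = √(exp(σ²)−1) = √(exp(1.3724)−1) = 1.716.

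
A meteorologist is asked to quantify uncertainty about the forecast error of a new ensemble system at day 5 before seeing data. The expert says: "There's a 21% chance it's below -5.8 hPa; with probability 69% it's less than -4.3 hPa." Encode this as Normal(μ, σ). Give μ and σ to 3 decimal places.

μ = -4.871, σ = 1.152

For Normal(μ,σ), the p-quantile is μ + z_p·σ. Here z_{0.21} = -0.8064, z_{0.69} = 0.4959.
So -5.8 = μ − 0.8064σ and -4.3 = μ + 0.4959σ.
Subtracting: σ = (-4.3 − -5.8)/(0.4959 − (-0.8064)) = 1.152.
Then μ = -5.8 − (-0.8064)·1.152 = -4.871.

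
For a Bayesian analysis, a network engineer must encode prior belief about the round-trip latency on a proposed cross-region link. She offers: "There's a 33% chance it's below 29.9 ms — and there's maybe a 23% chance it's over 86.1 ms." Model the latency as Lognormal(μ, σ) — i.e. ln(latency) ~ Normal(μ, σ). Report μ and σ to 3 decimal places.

If T ~ Lognormal(μ,σ) then ln T ~ Normal(μ,σ), so the p-quantile of ln T is μ + z_p·σ.
ln(29.9) = 3.398 and ln(86.1) = 4.456; z_{0.33} = -0.4399, z_{0.77} = 0.7388.
σ = (4.456 − 3.398)/(0.7388 − (-0.4399)) = 0.897.
μ = 3.398 − (-0.4399)·0.897 = 3.793.

μ ≈ 3.793, σ ≈ 0.897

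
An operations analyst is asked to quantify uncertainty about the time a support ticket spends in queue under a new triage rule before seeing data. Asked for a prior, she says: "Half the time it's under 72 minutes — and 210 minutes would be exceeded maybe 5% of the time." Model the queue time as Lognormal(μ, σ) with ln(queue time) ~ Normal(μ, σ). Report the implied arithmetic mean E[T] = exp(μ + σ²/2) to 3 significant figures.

E[T] ≈ 89 minutes

If T ~ Lognormal(μ,σ) then ln T ~ Normal(μ,σ), so the p-quantile of ln T is μ + z_p·σ.
ln(72) = 4.277 and ln(210) = 5.347; z_{0.5} = 0, z_{0.95} = 1.645.
σ = (5.347 − 4.277)/(1.645 − (0)) = 0.651.
μ = 4.277 − (0)·0.651 = 4.277.
E[T] = exp(μ + σ²/2) = exp(4.277 + 0.2118) = 89 minutes.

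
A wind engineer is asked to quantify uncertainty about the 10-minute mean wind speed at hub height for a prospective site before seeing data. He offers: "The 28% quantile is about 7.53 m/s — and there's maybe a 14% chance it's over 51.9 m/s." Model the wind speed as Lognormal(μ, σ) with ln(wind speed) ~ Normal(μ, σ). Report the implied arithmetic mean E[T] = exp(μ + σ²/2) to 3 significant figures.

E[T] ≈ 29 m/s

If T ~ Lognormal(μ,σ) then ln T ~ Normal(μ,σ), so the p-quantile of ln T is μ + z_p·σ.
ln(7.53) = 2.019 and ln(51.9) = 3.949; z_{0.28} = -0.5828, z_{0.86} = 1.08.
σ = (3.949 − 2.019)/(1.08 − (-0.5828)) = 1.161.
μ = 2.019 − (-0.5828)·1.161 = 2.695.
E[T] = exp(μ + σ²/2) = exp(2.695 + 0.6736) = 29 m/s.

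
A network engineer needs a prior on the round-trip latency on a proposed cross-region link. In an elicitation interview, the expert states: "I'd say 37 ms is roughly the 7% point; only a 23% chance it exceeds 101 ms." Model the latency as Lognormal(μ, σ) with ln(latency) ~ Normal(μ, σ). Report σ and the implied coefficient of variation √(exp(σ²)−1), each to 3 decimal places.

If T ~ Lognormal(μ,σ) then ln T ~ Normal(μ,σ), so the p-quantile of ln T is μ + z_p·σ.
ln(37) = 3.611 and ln(101) = 4.615; z_{0.07} = -1.476, z_{0.77} = 0.7388.
σ = (4.615 − 3.611)/(0.7388 − (-1.476)) = 0.453.
μ = 3.611 − (-1.476)·0.453 = 4.280.
CV = √(exp(σ²)−1) = √(exp(0.2056)−1) = 0.478.

σ ≈ 0.453, CV ≈ 0.478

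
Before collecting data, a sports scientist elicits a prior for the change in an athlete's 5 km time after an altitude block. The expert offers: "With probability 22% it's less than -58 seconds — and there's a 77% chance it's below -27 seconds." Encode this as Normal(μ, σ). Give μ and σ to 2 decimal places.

μ = -42.16, σ = 20.52

The p-quantile of Normal(μ,σ) is μ + z_p·σ, with z_{0.22} = -0.7722 and z_{0.77} = 0.7388.
Eliminate σ: μ = (z₂·x₁ − z₁·x₂)/(z₂ − z₁) = (0.7388·-58 − (-0.7722)·-27)/1.511 = -42.16.
Then σ = (x₂ − x₁)/(z₂ − z₁) = (-27 − -58)/1.511 = 20.52.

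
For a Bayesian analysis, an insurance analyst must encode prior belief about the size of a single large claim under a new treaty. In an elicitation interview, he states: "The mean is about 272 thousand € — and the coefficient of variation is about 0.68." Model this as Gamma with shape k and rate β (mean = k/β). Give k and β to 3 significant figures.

k ≈ 2.16, β ≈ 0.00795

For Gamma(k, rate β): mean = k/β, variance = k/β², so CV = 1/√k.
CV = 0.68, hence k = 1/CV² = 2.16.
Then β = k/mean = 2.16/272 = 0.00795.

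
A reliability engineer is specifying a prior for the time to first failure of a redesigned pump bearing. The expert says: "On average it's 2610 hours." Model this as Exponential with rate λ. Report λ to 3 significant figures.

λ ≈ 0.000383

Exponential mean = 1/λ, so λ = 1/2610.0 = 0.000383.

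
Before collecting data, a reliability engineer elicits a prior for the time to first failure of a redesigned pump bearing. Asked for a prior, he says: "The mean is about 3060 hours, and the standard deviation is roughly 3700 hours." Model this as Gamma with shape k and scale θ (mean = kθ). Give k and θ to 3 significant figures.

k ≈ 0.684, θ ≈ 4470

For Gamma(k, scale θ): mean = kθ, variance = kθ², so CV = 1/√k.
CV = SD/mean = 3700/3060 = 1.209, hence k = 1/CV² = 0.684.
Then θ = mean/k = 3060/0.684 = 4470.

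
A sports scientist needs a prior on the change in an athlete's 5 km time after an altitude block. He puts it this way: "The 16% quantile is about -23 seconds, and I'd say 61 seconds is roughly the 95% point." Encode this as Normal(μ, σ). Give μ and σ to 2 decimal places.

The p-quantile of Normal(μ,σ) is μ + z_p·σ, with z_{0.16} = -0.9945 and z_{0.95} = 1.645.
Eliminate σ: μ = (z₂·x₁ − z₁·x₂)/(z₂ − z₁) = (1.645·-23 − (-0.9945)·61)/2.639 = 8.65.
Then σ = (x₂ − x₁)/(z₂ − z₁) = (61 − -23)/2.639 = 31.83.

μ = 8.65, σ = 31.83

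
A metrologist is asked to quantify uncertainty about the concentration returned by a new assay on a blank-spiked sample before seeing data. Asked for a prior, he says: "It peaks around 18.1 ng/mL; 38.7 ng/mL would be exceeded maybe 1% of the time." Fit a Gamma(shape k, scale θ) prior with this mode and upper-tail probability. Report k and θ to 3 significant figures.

k ≈ 9.4, θ ≈ 2.16

Gamma(k,θ) with k>1 has mode (k−1)θ, so θ = 18.1/(k−1).
Need P(X < 38.7) = 0.99 with θ tied to k this way. Start at k = 2, θ = 18.1: P(X<38.7) ≈ 0.630.
Too low — raise k to concentrate. Iterating converges to k ≈ 9.4.
Then θ = 18.1/(9.4−1) ≈ 2.16.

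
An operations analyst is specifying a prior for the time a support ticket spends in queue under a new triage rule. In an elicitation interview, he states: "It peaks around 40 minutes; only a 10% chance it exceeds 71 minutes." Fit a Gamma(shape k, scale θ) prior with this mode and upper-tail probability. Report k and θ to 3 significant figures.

k ≈ 6.78, θ ≈ 6.93

Gamma(k,θ) with k>1 has mode (k−1)θ, so θ = 40/(k−1).
Need P(X < 71) = 0.9 with θ tied to k this way. Start at k = 2, θ = 40: P(X<71) ≈ 0.530.
Too low — raise k to concentrate. Iterating converges to k ≈ 6.78.
Then θ = 40/(6.78−1) ≈ 6.93.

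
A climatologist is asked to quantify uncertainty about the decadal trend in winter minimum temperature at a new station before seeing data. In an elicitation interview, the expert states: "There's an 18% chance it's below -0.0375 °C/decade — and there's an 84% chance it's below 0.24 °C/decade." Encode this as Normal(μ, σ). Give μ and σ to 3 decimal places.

μ = 0.096, σ = 0.145

For Normal(μ,σ), the p-quantile is μ + z_p·σ. Here z_{0.18} = -0.9154, z_{0.84} = 0.9945.
So -0.0375 = μ − 0.9154σ and 0.24 = μ + 0.9945σ.
Subtracting: σ = (0.24 − -0.0375)/(0.9945 − (-0.9154)) = 0.145.
Then μ = -0.0375 − (-0.9154)·0.145 = 0.096.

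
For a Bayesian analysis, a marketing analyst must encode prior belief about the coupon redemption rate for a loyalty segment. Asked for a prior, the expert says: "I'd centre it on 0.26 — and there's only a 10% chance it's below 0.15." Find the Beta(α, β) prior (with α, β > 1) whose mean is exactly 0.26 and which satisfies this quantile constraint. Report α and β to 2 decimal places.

α ≈ 6.06, β ≈ 17.26

With mean 0.26 fixed, write α = 0.26s, β = 0.74s where s = α+β.
Need P(θ < 0.15) = 0.1 under Beta(0.26s, 0.74s). Normal approximation: (q−m)/√(m(1−m)/s) ≈ z_{0.1} = -1.28, so s ≈ 0.26·0.74·(-1.28)²/(0.15−0.26)² = 26.1.
At s = 26.1: P(θ<0.15) ≈ 0.086. Adjusting to match 0.1 gives s ≈ 23.32.
So α = 0.26·23.32 ≈ 6.06, β = 0.74·23.32 ≈ 17.26.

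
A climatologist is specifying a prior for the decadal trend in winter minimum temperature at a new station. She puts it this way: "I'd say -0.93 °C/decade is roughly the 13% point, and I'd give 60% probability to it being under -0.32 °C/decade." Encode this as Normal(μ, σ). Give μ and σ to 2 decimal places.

μ = -0.43, σ = 0.44

The p-quantile of Normal(μ,σ) is μ + z_p·σ, with z_{0.13} = -1.126 and z_{0.6} = 0.2533.
Eliminate σ: μ = (z₂·x₁ − z₁·x₂)/(z₂ − z₁) = (0.2533·-0.93 − (-1.126)·-0.32)/1.38 = -0.43.
Then σ = (x₂ − x₁)/(z₂ − z₁) = (-0.32 − -0.93)/1.38 = 0.44.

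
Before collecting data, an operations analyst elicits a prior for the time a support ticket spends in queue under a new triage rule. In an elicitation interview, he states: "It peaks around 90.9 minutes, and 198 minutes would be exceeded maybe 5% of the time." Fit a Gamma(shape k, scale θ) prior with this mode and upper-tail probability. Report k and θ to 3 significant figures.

k ≈ 5.54, θ ≈ 20

Gamma(k,θ) with k>1 has mode (k−1)θ, so θ = 90.9/(k−1).
Need P(X < 198) = 0.95 with θ tied to k this way. Start at k = 2, θ = 90.9: P(X<198) ≈ 0.640.
Too low — raise k to concentrate. Iterating converges to k ≈ 5.54.
Then θ = 90.9/(5.54−1) ≈ 20.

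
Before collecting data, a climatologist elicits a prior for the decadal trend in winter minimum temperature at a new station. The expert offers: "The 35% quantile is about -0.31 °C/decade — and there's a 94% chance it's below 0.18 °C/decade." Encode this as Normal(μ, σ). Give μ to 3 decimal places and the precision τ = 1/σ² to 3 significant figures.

For Normal(μ,σ), the p-quantile is μ + z_p·σ. Here z_{0.35} = -0.3853, z_{0.94} = 1.555.
So -0.31 = μ − 0.3853σ and 0.18 = μ + 1.555σ.
Subtracting: σ = (0.18 − -0.31)/(1.555 − (-0.3853)) = 0.253.
Then μ = -0.31 − (-0.3853)·0.253 = -0.213.
Precision τ = 1/σ² = 1/0.2526² = 15.7.

μ = -0.213, τ = 15.7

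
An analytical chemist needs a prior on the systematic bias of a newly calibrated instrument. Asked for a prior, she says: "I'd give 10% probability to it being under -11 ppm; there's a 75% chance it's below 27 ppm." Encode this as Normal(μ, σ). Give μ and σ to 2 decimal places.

The p-quantile of Normal(μ,σ) is μ + z_p·σ, with z_{0.1} = -1.282 and z_{0.75} = 0.6745.
Eliminate σ: μ = (z₂·x₁ − z₁·x₂)/(z₂ − z₁) = (0.6745·-11 − (-1.282)·27)/1.956 = 13.90.
Then σ = (x₂ − x₁)/(z₂ − z₁) = (27 − -11)/1.956 = 19.43.

μ = 13.90, σ = 19.43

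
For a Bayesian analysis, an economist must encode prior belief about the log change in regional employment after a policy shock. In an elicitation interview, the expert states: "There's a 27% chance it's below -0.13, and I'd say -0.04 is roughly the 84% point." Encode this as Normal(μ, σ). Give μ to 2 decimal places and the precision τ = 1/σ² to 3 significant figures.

μ = -0.10, τ = 319

The p-quantile of Normal(μ,σ) is μ + z_p·σ, with z_{0.27} = -0.6128 and z_{0.84} = 0.9945.
Eliminate σ: μ = (z₂·x₁ − z₁·x₂)/(z₂ − z₁) = (0.9945·-0.13 − (-0.6128)·-0.04)/1.607 = -0.10.
Then σ = (x₂ − x₁)/(z₂ − z₁) = (-0.04 − -0.13)/1.607 = 0.06.
Precision τ = 1/σ² = 1/0.056² = 319.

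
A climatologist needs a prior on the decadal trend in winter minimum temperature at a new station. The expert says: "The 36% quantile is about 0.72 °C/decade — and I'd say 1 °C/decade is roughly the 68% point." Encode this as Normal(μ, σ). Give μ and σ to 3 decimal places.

μ = 0.841, σ = 0.339

For Normal(μ,σ), the p-quantile is μ + z_p·σ. Here z_{0.36} = -0.3585, z_{0.68} = 0.4677.
So 0.72 = μ − 0.3585σ and 1 = μ + 0.4677σ.
Subtracting: σ = (1 − 0.72)/(0.4677 − (-0.3585)) = 0.339.
Then μ = 0.72 − (-0.3585)·0.339 = 0.841.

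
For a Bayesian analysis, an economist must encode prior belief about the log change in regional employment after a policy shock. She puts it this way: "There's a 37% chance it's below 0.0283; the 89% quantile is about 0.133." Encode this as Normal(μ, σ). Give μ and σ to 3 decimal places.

μ = 0.051, σ = 0.067

For Normal(μ,σ), the p-quantile is μ + z_p·σ. Here z_{0.37} = -0.3319, z_{0.89} = 1.227.
So 0.0283 = μ − 0.3319σ and 0.133 = μ + 1.227σ.
Subtracting: σ = (0.133 − 0.0283)/(1.227 − (-0.3319)) = 0.067.
Then μ = 0.0283 − (-0.3319)·0.067 = 0.051.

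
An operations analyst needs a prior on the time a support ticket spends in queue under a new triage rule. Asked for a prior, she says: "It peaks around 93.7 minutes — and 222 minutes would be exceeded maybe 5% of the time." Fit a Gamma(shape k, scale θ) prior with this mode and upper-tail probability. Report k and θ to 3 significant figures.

k ≈ 4.67, θ ≈ 25.5

Gamma(k,θ) with k>1 has mode (k−1)θ, so θ = 93.7/(k−1).
Need P(X < 222) = 0.95 with θ tied to k this way. Start at k = 2, θ = 93.7: P(X<222) ≈ 0.685.
Too low — raise k to concentrate. Iterating converges to k ≈ 4.67.
Then θ = 93.7/(4.67−1) ≈ 25.5.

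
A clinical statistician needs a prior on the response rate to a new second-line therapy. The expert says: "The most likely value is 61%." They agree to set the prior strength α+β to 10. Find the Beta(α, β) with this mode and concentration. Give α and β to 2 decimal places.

For α,β > 1 the Beta mode is (α−1)/(α+β−2). With α+β = 10, the mode is (α−1)/8.
Set (α−1)/8 = 0.61 → α = 1 + 0.61·8 = 5.88.
β = 10 − α = 4.12.

α = 5.88, β = 4.12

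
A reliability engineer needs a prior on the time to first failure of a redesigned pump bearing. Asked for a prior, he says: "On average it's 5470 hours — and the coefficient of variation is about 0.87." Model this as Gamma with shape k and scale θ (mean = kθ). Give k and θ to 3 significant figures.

For Gamma(k, scale θ): mean = kθ, variance = kθ², so CV = 1/√k.
CV = 0.87, hence k = 1/CV² = 1.32.
Then θ = mean/k = 5470/1.32 = 4140.

k ≈ 1.32, θ ≈ 4140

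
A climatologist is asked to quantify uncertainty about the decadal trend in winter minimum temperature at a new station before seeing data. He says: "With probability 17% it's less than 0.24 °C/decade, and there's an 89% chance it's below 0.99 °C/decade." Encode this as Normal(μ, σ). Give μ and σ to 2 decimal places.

For Normal(μ,σ), the p-quantile is μ + z_p·σ. Here z_{0.17} = -0.9542, z_{0.89} = 1.227.
So 0.24 = μ − 0.9542σ and 0.99 = μ + 1.227σ.
Subtracting: σ = (0.99 − 0.24)/(1.227 − (-0.9542)) = 0.34.
Then μ = 0.24 − (-0.9542)·0.34 = 0.57.

μ = 0.57, σ = 0.34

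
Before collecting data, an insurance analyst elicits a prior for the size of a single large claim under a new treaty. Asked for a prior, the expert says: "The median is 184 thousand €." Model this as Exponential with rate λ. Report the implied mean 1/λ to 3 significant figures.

Exponential median = ln 2 / λ, so λ = ln 2 / 184.0 = 0.00377.
Mean = 1/λ = 265 thousand €.

mean ≈ 265 thousand €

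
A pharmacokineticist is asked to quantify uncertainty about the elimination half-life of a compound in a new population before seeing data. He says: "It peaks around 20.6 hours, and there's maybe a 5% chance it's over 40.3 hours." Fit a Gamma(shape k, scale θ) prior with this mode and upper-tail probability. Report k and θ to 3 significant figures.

k ≈ 7.16, θ ≈ 3.34

Gamma(k,θ) with k>1 has mode (k−1)θ, so θ = 20.6/(k−1).
Need P(X < 40.3) = 0.95 with θ tied to k this way. Start at k = 2, θ = 20.6: P(X<40.3) ≈ 0.582.
Too low — raise k to concentrate. Iterating converges to k ≈ 7.16.
Then θ = 20.6/(7.16−1) ≈ 3.34.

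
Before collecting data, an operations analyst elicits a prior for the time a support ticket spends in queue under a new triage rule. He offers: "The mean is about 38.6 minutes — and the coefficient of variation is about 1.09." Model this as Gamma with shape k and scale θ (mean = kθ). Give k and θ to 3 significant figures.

k ≈ 0.842, θ ≈ 45.9

For Gamma(k, scale θ): mean = kθ, variance = kθ², so CV = 1/√k.
CV = 1.09, hence k = 1/CV² = 0.842.
Then θ = mean/k = 38.6/0.842 = 45.9.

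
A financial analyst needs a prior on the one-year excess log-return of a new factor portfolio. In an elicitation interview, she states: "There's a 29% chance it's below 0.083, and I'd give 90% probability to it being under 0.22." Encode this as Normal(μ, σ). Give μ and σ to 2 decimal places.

For Normal(μ,σ), the p-quantile is μ + z_p·σ. Here z_{0.29} = -0.5534, z_{0.9} = 1.282.
So 0.083 = μ − 0.5534σ and 0.22 = μ + 1.282σ.
Subtracting: σ = (0.22 − 0.083)/(1.282 − (-0.5534)) = 0.07.
Then μ = 0.083 − (-0.5534)·0.07 = 0.12.

μ = 0.12, σ = 0.07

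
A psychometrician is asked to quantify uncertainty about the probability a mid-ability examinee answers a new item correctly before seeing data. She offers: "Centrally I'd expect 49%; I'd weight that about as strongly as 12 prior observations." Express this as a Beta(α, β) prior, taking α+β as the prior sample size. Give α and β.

Under the effective-sample-size interpretation, Beta(α, β) has prior mean α/(α+β) and prior sample size α+β.
So α+β = 12 and α/(α+β) = 0.49, giving α = 0.49·12 = 5.88 and β = 12 − 5.88 = 6.12.

α = 5.88, β = 6.12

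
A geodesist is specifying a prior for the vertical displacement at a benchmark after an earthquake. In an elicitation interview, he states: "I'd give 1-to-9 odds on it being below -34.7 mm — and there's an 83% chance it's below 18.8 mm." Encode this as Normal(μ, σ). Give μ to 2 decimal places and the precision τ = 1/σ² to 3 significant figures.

For Normal(μ,σ), the p-quantile is μ + z_p·σ. Here z_{0.1} = -1.282, z_{0.83} = 0.9542.
So -34.7 = μ − 1.282σ and 18.8 = μ + 0.9542σ.
Subtracting: σ = (18.8 − -34.7)/(0.9542 − (-1.282)) = 23.93.
Then μ = -34.7 − (-1.282)·23.93 = -4.03.
Precision τ = 1/σ² = 1/23.93² = 0.00175.

μ = -4.03, τ = 0.00175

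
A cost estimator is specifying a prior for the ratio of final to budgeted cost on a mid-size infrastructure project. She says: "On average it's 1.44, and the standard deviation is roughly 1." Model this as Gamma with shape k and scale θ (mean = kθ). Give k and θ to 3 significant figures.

For Gamma(k, scale θ): mean = kθ, variance = kθ², so CV = 1/√k.
CV = SD/mean = 1/1.44 = 0.6944, hence k = 1/CV² = 2.07.
Then θ = mean/k = 1.44/2.07 = 0.694.

k ≈ 2.07, θ ≈ 0.694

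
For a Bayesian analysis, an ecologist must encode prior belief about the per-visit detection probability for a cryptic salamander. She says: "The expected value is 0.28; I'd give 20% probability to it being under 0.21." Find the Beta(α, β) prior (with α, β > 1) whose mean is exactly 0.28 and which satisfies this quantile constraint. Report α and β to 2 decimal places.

α ≈ 8.43, β ≈ 21.67

With mean 0.28 fixed, write α = 0.28s, β = 0.72s where s = α+β.
Need P(θ < 0.21) = 0.2 under Beta(0.28s, 0.72s). Normal approximation: (q−m)/√(m(1−m)/s) ≈ z_{0.2} = -0.842, so s ≈ 0.28·0.72·(-0.842)²/(0.21−0.28)² = 29.1.
At s = 29.1: P(θ<0.21) ≈ 0.204. Adjusting to match 0.2 gives s ≈ 30.10.
So α = 0.28·30.10 ≈ 8.43, β = 0.72·30.10 ≈ 21.67.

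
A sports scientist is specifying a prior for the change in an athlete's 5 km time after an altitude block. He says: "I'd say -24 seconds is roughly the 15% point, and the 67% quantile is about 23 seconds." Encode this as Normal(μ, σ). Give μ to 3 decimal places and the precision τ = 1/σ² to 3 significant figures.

μ = 8.995, τ = 0.000987

For Normal(μ,σ), the p-quantile is μ + z_p·σ. Here z_{0.15} = -1.036, z_{0.67} = 0.4399.
So -24 = μ − 1.036σ and 23 = μ + 0.4399σ.
Subtracting: σ = (23 − -24)/(0.4399 − (-1.036)) = 31.835.
Then μ = -24 − (-1.036)·31.835 = 8.995.
Precision τ = 1/σ² = 1/31.84² = 0.000987.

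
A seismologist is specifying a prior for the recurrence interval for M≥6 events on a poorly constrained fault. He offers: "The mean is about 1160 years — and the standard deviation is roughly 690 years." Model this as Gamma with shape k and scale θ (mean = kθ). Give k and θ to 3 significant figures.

For Gamma(k, scale θ): mean = kθ, variance = kθ², so CV = 1/√k.
CV = SD/mean = 690/1160 = 0.5948, hence k = 1/CV² = 2.83.
Then θ = mean/k = 1160/2.83 = 410.

k ≈ 2.83, θ ≈ 410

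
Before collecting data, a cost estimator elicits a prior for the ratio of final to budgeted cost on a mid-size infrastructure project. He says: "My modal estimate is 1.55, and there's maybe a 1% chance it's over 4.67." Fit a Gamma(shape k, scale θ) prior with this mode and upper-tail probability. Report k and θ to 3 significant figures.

k ≈ 4.7, θ ≈ 0.419

Gamma(k,θ) with k>1 has mode (k−1)θ, so θ = 1.55/(k−1).
Need P(X < 4.67) = 0.99 with θ tied to k this way. Start at k = 2, θ = 1.55: P(X<4.67) ≈ 0.803.
Too low — raise k to concentrate. Iterating converges to k ≈ 4.7.
Then θ = 1.55/(4.7−1) ≈ 0.419.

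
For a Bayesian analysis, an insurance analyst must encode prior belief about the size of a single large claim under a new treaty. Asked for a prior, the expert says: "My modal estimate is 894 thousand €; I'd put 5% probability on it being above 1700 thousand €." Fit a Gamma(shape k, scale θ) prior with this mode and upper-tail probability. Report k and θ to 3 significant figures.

k ≈ 7.73, θ ≈ 133

Gamma(k,θ) with k>1 has mode (k−1)θ, so θ = 894/(k−1).
Need P(X < 1700) = 0.95 with θ tied to k this way. Start at k = 2, θ = 894: P(X<1700) ≈ 0.567.
Too low — raise k to concentrate. Iterating converges to k ≈ 7.73.
Then θ = 894/(7.73−1) ≈ 133.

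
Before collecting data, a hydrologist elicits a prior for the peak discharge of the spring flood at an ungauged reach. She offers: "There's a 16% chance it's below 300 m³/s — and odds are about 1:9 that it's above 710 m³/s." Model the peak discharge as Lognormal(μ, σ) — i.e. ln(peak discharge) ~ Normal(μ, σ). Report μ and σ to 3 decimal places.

μ ≈ 6.080, σ ≈ 0.379

If T ~ Lognormal(μ,σ) then ln T ~ Normal(μ,σ), so the p-quantile of ln T is μ + z_p·σ.
ln(300) = 5.704 and ln(710) = 6.565; z_{0.16} = -0.9945, z_{0.9} = 1.282.
σ = (6.565 − 5.704)/(1.282 − (-0.9945)) = 0.379.
μ = 5.704 − (-0.9945)·0.379 = 6.080.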